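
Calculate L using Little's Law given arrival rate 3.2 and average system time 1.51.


L = lambda * W = 3.2 * 1.51 = 4.83

4.83


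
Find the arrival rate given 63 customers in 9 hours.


lambda = total arrivals / time = 63 / 9 = 7.0 per hour

7.0 per hour


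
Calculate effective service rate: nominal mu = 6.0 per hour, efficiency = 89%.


Effective rate = mu * efficiency = 6.0 * 0.89 = 5.34 per hour

5.34 per hour


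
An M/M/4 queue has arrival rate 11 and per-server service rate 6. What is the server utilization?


rho = lambda/(c*mu) = 11/(4*6) = 0.4583

0.4583


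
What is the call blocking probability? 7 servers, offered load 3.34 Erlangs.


B(N,A) = (A^N/N!) / sum(A^k/k!, k=0..N) with N=7, A=3.34 = 0.0333

0.0333


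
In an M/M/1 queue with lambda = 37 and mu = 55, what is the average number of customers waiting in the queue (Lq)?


rho = 37/55; Lq = rho^2/(1-rho) = 1.38

1.38


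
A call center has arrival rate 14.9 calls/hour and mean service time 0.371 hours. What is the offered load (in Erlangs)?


Offered load a = lambda * E[S] = 14.9 * 0.371 = 5.53 Erlangs

5.53 Erlangs


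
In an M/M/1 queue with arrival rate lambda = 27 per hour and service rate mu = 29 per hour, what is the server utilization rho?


rho = lambda/mu = 27/29 = 0.931

0.931


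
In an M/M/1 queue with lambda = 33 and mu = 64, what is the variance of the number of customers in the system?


rho = 33/64; Var(N) = rho/(1-rho)^2 = 2.2

2.2


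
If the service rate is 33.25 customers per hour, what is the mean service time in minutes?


Mean service time = 60/mu = 60/33.25 = 1.8 minutes

1.8 minutes


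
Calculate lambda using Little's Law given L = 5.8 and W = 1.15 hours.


lambda = L / W = 5.8 / 1.15 = 5.04 per hour

5.04 per hour


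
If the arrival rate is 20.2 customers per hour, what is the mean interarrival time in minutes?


Mean interarrival time = 60/lambda = 60/20.2 = 2.97 minutes

2.97 minutes


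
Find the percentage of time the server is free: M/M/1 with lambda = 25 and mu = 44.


Idle fraction = (1 - rho) * 100 = (1 - 25/44) * 100 = 43.2%

43.2%


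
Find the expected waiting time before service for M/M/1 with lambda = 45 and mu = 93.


rho = 45/93; Wq = rho/(mu - lambda) = 0.0101 hours

0.0101 hours


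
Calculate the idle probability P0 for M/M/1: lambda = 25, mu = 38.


P0 = 1 - rho = 1 - 25/38 = 0.3421

0.3421


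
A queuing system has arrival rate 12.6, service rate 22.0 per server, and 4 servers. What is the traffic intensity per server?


rho = lambda / (c * mu) = 12.6 / (4 * 22.0) = 0.1432

0.1432


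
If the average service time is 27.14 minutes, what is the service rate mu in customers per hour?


mu = 60 / avg_service_time = 60 / 27.14 = 2.21 per hour

2.21 per hour


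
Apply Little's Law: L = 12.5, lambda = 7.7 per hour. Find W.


W = L / lambda = 12.5 / 7.7 = 1.6234 hours

1.6234 hours


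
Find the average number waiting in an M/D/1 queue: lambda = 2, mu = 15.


M/D/1: Lq = rho^2 / (2*(1-rho)) where rho = 2/15; Lq = 0.01

0.01


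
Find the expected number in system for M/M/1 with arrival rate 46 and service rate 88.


rho = 46/88; L = rho/(1-rho) = 1.1

1.1


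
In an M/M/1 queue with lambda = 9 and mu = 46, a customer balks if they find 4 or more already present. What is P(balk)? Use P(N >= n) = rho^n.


P(N >= 4) = rho^4 = (9/46)^4 = 0.0015

0.0015


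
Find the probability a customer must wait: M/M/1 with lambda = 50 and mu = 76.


P(wait) = rho = lambda/mu = 50/76 = 0.6579

0.6579


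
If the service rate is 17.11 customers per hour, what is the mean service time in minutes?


Mean service time = 60/mu = 60/17.11 = 3.51 minutes

3.51 minutes


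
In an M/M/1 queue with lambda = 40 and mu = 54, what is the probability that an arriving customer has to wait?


P(wait) = rho = lambda/mu = 40/54 = 0.7407

0.7407


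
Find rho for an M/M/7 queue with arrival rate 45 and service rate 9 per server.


rho = lambda/(c*mu) = 45/(7*9) = 0.7143

0.7143


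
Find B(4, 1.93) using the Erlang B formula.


B(N,A) = (A^N/N!) / sum(A^k/k!, k=0..N) with N=4, A=1.93 = 0.088

0.088


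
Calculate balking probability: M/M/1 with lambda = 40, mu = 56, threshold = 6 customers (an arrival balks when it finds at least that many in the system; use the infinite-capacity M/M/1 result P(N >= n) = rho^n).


P(N >= 6) = rho^6 = (40/56)^6 = 0.1328

0.1328


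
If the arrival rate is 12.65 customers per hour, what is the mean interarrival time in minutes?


Mean interarrival time = 60/lambda = 60/12.65 = 4.74 minutes

4.74 minutes


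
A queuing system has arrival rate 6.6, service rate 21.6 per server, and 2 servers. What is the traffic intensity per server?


rho = lambda / (c * mu) = 6.6 / (2 * 21.6) = 0.1528

0.1528


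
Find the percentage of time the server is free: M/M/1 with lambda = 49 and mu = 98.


Idle fraction = (1 - rho) * 100 = (1 - 49/98) * 100 = 50.0%

50.0%


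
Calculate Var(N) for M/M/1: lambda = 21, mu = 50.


rho = 21/50; Var(N) = rho/(1-rho)^2 = 1.25

1.25


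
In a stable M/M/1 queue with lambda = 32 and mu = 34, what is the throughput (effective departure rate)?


For a stable queue (lambda < mu), throughput = lambda = 32 per hour

32 per hour


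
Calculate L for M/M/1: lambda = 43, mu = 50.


rho = 43/50; L = rho/(1-rho) = 6.14

6.14


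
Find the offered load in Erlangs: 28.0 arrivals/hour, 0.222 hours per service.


Offered load a = lambda * E[S] = 28.0 * 0.222 = 6.22 Erlangs

6.22 Erlangs


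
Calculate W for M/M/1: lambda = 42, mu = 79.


W = 1/(mu - lambda) = 1/(79 - 42) = 0.027 hours

0.027 hours


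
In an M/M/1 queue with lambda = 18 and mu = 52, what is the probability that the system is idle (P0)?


P0 = 1 - rho = 1 - 18/52 = 0.6538

0.6538


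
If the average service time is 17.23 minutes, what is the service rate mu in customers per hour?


mu = 60 / avg_service_time = 60 / 17.23 = 3.48 per hour

3.48 per hour


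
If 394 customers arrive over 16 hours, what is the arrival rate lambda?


lambda = total arrivals / time = 394 / 16 = 24.63 per hour

24.63 per hour


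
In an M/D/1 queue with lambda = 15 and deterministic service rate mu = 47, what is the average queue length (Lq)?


M/D/1: Lq = rho^2 / (2*(1-rho)) where rho = 15/47; Lq = 0.07

0.07


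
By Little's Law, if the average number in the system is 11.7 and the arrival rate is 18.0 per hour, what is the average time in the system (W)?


W = L / lambda = 11.7 / 18.0 = 0.65 hours

0.65 hours


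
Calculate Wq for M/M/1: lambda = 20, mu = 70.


rho = 20/70; Wq = rho/(mu - lambda) = 0.0057 hours

0.0057 hours


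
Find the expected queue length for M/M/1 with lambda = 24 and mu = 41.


rho = 24/41; Lq = rho^2/(1-rho) = 0.83

0.83


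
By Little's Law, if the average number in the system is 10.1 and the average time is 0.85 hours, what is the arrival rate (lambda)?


lambda = L / W = 10.1 / 0.85 = 11.88 per hour

11.88 per hour


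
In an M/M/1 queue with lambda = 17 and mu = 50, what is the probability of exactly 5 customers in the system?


rho = 17/50; P(n) = (1-rho)*rho^n = (1-17/50)*(17/50)^5 = 0.003

0.003


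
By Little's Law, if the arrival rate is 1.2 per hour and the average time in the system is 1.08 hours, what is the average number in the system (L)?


L = lambda * W = 1.2 * 1.08 = 1.3

1.3


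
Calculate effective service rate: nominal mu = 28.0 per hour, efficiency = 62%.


Effective rate = mu * efficiency = 28.0 * 0.62 = 17.36 per hour

17.36 per hour


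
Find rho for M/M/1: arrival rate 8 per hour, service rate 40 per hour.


rho = lambda/mu = 8/40 = 0.2

0.2


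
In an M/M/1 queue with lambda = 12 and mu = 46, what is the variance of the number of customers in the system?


rho = 12/46; Var(N) = rho/(1-rho)^2 = 0.48

0.48


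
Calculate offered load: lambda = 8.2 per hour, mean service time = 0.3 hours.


Offered load a = lambda * E[S] = 8.2 * 0.3 = 2.46 Erlangs

2.46 Erlangs


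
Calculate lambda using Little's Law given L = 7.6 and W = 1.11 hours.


lambda = L / W = 7.6 / 1.11 = 6.85 per hour

6.85 per hour


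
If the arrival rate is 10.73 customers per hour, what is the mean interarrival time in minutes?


Mean interarrival time = 60/lambda = 60/10.73 = 5.59 minutes

5.59 minutes


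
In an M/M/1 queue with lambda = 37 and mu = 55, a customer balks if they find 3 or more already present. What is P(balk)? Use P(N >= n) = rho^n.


P(N >= 3) = rho^3 = (37/55)^3 = 0.3045

0.3045


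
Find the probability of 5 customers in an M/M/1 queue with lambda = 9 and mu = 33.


rho = 9/33; P(n) = (1-rho)*rho^n = (1-9/33)*(9/33)^5 = 0.0011

0.0011


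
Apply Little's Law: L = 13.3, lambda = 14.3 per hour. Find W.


W = L / lambda = 13.3 / 14.3 = 0.9301 hours

0.9301 hours


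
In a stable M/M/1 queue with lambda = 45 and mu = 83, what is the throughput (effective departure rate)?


For a stable queue (lambda < mu), throughput = lambda = 45 per hour

45 per hour


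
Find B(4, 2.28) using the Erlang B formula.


B(N,A) = (A^N/N!) / sum(A^k/k!, k=0..N) with N=4, A=2.28 = 0.1254

0.1254


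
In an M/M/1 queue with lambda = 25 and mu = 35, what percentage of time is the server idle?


Idle fraction = (1 - rho) * 100 = (1 - 25/35) * 100 = 28.6%

28.6%


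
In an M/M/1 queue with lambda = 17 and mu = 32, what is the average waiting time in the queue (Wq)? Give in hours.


rho = 17/32; Wq = rho/(mu - lambda) = 0.0354 hours

0.0354 hours


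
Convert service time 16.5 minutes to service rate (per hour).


mu = 60 / avg_service_time = 60 / 16.5 = 3.64 per hour

3.64 per hour


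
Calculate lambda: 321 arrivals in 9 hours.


lambda = total arrivals / time = 321 / 9 = 35.67 per hour

35.67 per hour


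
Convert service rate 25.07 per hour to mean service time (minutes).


Mean service time = 60/mu = 60/25.07 = 2.39 minutes

2.39 minutes


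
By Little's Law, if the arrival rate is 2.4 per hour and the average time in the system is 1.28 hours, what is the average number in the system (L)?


L = lambda * W = 2.4 * 1.28 = 3.07

3.07


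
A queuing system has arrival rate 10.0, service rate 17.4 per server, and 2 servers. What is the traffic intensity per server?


rho = lambda / (c * mu) = 10.0 / (2 * 17.4) = 0.2874

0.2874


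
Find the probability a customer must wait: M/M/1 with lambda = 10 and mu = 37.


P(wait) = rho = lambda/mu = 10/37 = 0.2703

0.2703


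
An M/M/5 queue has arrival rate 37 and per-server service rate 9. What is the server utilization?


rho = lambda/(c*mu) = 37/(5*9) = 0.8222

0.8222


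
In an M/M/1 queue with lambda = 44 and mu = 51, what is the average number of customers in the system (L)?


rho = 44/51; L = rho/(1-rho) = 6.29

6.29


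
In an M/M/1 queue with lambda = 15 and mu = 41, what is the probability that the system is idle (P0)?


P0 = 1 - rho = 1 - 15/41 = 0.6341

0.6341


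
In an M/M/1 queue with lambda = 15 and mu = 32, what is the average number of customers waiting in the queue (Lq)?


rho = 15/32; Lq = rho^2/(1-rho) = 0.41

0.41


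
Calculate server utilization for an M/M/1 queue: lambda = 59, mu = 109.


rho = lambda/mu = 59/109 = 0.5413

0.5413


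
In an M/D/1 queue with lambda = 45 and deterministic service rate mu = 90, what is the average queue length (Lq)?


M/D/1: Lq = rho^2 / (2*(1-rho)) where rho = 45/90; Lq = 0.25

0.25


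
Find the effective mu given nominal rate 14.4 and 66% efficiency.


Effective rate = mu * efficiency = 14.4 * 0.66 = 9.5 per hour

9.5 per hour


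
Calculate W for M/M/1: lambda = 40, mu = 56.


W = 1/(mu - lambda) = 1/(56 - 40) = 0.0625 hours

0.0625 hours


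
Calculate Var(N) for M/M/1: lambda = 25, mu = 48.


rho = 25/48; Var(N) = rho/(1-rho)^2 = 2.27

2.27


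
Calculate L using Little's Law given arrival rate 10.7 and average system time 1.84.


L = lambda * W = 10.7 * 1.84 = 19.69

19.69


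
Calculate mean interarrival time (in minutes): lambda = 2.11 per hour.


Mean interarrival time = 60/lambda = 60/2.11 = 28.44 minutes

28.44 minutes


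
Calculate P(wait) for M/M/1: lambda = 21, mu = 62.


P(wait) = rho = lambda/mu = 21/62 = 0.3387

0.3387


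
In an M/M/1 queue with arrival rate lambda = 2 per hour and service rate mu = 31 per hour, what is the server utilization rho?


rho = lambda/mu = 2/31 = 0.0645

0.0645


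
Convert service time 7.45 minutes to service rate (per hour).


mu = 60 / avg_service_time = 60 / 7.45 = 8.05 per hour

8.05 per hour


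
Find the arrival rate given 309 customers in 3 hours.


lambda = total arrivals / time = 309 / 3 = 103.0 per hour

103.0 per hour


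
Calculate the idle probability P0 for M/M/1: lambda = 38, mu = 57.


P0 = 1 - rho = 1 - 38/57 = 0.3333

0.3333


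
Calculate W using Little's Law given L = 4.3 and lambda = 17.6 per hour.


W = L / lambda = 4.3 / 17.6 = 0.2443 hours

0.2443 hours


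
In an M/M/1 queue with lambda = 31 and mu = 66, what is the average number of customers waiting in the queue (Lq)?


rho = 31/66; Lq = rho^2/(1-rho) = 0.42

0.42


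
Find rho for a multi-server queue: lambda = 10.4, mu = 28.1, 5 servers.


rho = lambda / (c * mu) = 10.4 / (5 * 28.1) = 0.074

0.074


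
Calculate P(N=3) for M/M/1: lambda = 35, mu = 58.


rho = 35/58; P(n) = (1-rho)*rho^n = (1-35/58)*(35/58)^3 = 0.0871

0.0871


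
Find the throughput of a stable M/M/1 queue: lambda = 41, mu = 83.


For a stable queue (lambda < mu), throughput = lambda = 41 per hour

41 per hour


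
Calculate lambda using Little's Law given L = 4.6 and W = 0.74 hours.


lambda = L / W = 4.6 / 0.74 = 6.22 per hour

6.22 per hour


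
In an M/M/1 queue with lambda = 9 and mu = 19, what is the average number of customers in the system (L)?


rho = 9/19; L = rho/(1-rho) = 0.9

0.9


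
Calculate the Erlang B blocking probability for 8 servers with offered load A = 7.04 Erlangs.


B(N,A) = (A^N/N!) / sum(A^k/k!, k=0..N) with N=8, A=7.04 = 0.1811

0.1811


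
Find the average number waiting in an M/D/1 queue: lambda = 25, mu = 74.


M/D/1: Lq = rho^2 / (2*(1-rho)) where rho = 25/74; Lq = 0.09

0.09


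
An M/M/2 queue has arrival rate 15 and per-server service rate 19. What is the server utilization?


rho = lambda/(c*mu) = 15/(2*19) = 0.3947

0.3947


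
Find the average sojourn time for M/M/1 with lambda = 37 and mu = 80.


W = 1/(mu - lambda) = 1/(80 - 37) = 0.0233 hours

0.0233 hours


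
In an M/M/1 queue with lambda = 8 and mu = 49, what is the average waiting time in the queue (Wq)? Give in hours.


rho = 8/49; Wq = rho/(mu - lambda) = 0.004 hours

0.004 hours


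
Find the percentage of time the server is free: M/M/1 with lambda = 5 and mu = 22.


Idle fraction = (1 - rho) * 100 = (1 - 5/22) * 100 = 77.3%

77.3%


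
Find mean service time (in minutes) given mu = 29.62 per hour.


Mean service time = 60/mu = 60/29.62 = 2.03 minutes

2.03 minutes


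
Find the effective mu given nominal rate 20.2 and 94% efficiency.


Effective rate = mu * efficiency = 20.2 * 0.94 = 18.99 per hour

18.99 per hour


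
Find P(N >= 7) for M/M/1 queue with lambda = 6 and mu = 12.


P(N >= 7) = rho^7 = (6/12)^7 = 0.0078

0.0078


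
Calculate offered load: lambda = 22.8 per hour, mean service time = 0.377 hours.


Offered load a = lambda * E[S] = 22.8 * 0.377 = 8.6 Erlangs

8.6 Erlangs


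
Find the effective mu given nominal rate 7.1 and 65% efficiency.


Effective rate = mu * efficiency = 7.1 * 0.65 = 4.62 per hour

4.62 per hour


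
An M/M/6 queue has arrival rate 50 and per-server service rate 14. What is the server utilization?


rho = lambda/(c*mu) = 50/(6*14) = 0.5952

0.5952


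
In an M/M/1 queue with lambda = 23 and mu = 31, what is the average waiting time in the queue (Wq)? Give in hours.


rho = 23/31; Wq = rho/(mu - lambda) = 0.0927 hours

0.0927 hours


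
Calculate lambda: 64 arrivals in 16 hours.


lambda = total arrivals / time = 64 / 16 = 4.0 per hour

4.0 per hour


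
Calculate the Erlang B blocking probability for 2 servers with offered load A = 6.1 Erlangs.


B(N,A) = (A^N/N!) / sum(A^k/k!, k=0..N) with N=2, A=6.1 = 0.7238

0.7238


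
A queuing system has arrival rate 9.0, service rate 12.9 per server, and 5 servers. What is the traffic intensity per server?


rho = lambda / (c * mu) = 9.0 / (5 * 12.9) = 0.1395

0.1395


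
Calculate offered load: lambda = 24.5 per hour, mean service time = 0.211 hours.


Offered load a = lambda * E[S] = 24.5 * 0.211 = 5.17 Erlangs

5.17 Erlangs


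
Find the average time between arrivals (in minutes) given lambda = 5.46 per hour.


Mean interarrival time = 60/lambda = 60/5.46 = 10.99 minutes

10.99 minutes


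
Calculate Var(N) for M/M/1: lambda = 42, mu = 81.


rho = 42/81; Var(N) = rho/(1-rho)^2 = 2.24

2.24


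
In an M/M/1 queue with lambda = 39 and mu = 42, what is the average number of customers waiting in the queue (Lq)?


rho = 39/42; Lq = rho^2/(1-rho) = 12.07

12.07


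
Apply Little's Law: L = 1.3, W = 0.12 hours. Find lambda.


lambda = L / W = 1.3 / 0.12 = 10.83 per hour

10.83 per hour


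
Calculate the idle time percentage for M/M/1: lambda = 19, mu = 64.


Idle fraction = (1 - rho) * 100 = (1 - 19/64) * 100 = 70.3%

70.3%


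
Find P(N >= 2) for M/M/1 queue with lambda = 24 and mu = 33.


P(N >= 2) = rho^2 = (24/33)^2 = 0.5289

0.5289


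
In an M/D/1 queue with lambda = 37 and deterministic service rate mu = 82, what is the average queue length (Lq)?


M/D/1: Lq = rho^2 / (2*(1-rho)) where rho = 37/82; Lq = 0.19

0.19


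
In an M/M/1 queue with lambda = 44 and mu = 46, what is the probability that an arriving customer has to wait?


P(wait) = rho = lambda/mu = 44/46 = 0.9565

0.9565


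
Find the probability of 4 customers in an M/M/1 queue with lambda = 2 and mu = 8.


rho = 2/8; P(n) = (1-rho)*rho^n = (1-2/8)*(2/8)^4 = 0.0029

0.0029


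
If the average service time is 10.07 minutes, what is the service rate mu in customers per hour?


mu = 60 / avg_service_time = 60 / 10.07 = 5.96 per hour

5.96 per hour


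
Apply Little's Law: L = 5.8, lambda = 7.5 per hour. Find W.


W = L / lambda = 5.8 / 7.5 = 0.7733 hours

0.7733 hours


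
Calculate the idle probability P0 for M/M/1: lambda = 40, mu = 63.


P0 = 1 - rho = 1 - 40/63 = 0.3651

0.3651


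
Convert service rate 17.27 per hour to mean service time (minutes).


Mean service time = 60/mu = 60/17.27 = 3.47 minutes

3.47 minutes


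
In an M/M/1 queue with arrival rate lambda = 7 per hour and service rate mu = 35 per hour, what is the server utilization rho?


rho = lambda/mu = 7/35 = 0.2

0.2


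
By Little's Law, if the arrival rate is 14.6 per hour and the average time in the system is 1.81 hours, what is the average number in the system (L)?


L = lambda * W = 14.6 * 1.81 = 26.43

26.43


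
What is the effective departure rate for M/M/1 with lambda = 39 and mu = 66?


For a stable queue (lambda < mu), throughput = lambda = 39 per hour

39 per hour


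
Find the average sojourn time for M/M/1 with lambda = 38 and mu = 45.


W = 1/(mu - lambda) = 1/(45 - 38) = 0.1429 hours

0.1429 hours


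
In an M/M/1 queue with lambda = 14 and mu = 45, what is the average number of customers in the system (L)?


rho = 14/45; L = rho/(1-rho) = 0.45

0.45


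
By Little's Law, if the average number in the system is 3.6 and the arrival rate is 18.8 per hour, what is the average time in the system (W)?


W = L / lambda = 3.6 / 18.8 = 0.1915 hours

0.1915 hours


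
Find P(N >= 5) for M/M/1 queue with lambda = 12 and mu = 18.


P(N >= 5) = rho^5 = (12/18)^5 = 0.1317

0.1317


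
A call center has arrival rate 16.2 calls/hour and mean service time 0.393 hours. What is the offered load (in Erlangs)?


Offered load a = lambda * E[S] = 16.2 * 0.393 = 6.37 Erlangs

6.37 Erlangs


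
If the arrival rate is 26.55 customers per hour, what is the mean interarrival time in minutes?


Mean interarrival time = 60/lambda = 60/26.55 = 2.26 minutes

2.26 minutes


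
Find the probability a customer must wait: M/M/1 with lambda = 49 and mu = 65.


P(wait) = rho = lambda/mu = 49/65 = 0.7538

0.7538


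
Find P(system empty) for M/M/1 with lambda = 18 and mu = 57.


P0 = 1 - rho = 1 - 18/57 = 0.6842

0.6842


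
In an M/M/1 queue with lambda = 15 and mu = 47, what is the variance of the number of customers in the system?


rho = 15/47; Var(N) = rho/(1-rho)^2 = 0.69

0.69


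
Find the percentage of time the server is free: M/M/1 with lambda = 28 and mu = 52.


Idle fraction = (1 - rho) * 100 = (1 - 28/52) * 100 = 46.2%

46.2%


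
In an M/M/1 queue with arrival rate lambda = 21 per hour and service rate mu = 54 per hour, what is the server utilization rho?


rho = lambda/mu = 21/54 = 0.3889

0.3889


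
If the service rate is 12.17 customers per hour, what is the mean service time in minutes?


Mean service time = 60/mu = 60/12.17 = 4.93 minutes

4.93 minutes


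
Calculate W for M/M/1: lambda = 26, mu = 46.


W = 1/(mu - lambda) = 1/(46 - 26) = 0.05 hours

0.05 hours


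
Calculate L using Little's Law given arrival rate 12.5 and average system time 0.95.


L = lambda * W = 12.5 * 0.95 = 11.88

11.88


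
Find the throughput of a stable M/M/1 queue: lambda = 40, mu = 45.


For a stable queue (lambda < mu), throughput = lambda = 40 per hour

40 per hour


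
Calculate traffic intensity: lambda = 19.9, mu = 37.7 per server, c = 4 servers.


rho = lambda / (c * mu) = 19.9 / (4 * 37.7) = 0.132

0.132


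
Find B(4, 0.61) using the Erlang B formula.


B(N,A) = (A^N/N!) / sum(A^k/k!, k=0..N) with N=4, A=0.61 = 0.0031

0.0031


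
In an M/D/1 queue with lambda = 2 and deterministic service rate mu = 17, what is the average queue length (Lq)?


M/D/1: Lq = rho^2 / (2*(1-rho)) where rho = 2/17; Lq = 0.01

0.01


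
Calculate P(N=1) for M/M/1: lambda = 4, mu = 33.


rho = 4/33; P(n) = (1-rho)*rho^n = (1-4/33)*(4/33)^1 = 0.1065

0.1065


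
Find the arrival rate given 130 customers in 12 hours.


lambda = total arrivals / time = 130 / 12 = 10.83 per hour

10.83 per hour


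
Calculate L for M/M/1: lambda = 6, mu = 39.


rho = 6/39; L = rho/(1-rho) = 0.18

0.18


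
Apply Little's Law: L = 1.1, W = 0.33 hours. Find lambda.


lambda = L / W = 1.1 / 0.33 = 3.33 per hour

3.33 per hour


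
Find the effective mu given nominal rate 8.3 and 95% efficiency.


Effective rate = mu * efficiency = 8.3 * 0.95 = 7.89 per hour

7.89 per hour


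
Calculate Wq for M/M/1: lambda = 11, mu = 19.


rho = 11/19; Wq = rho/(mu - lambda) = 0.0724 hours

0.0724 hours


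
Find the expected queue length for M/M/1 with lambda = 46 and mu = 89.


rho = 46/89; Lq = rho^2/(1-rho) = 0.55

0.55


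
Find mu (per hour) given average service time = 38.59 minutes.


mu = 60 / avg_service_time = 60 / 38.59 = 1.55 per hour

1.55 per hour


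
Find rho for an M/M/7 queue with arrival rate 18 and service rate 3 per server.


rho = lambda/(c*mu) = 18/(7*3) = 0.8571

0.8571


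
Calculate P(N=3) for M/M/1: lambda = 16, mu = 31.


rho = 16/31; P(n) = (1-rho)*rho^n = (1-16/31)*(16/31)^3 = 0.0665

0.0665


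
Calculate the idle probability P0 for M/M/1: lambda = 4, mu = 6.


P0 = 1 - rho = 1 - 4/6 = 0.3333

0.3333


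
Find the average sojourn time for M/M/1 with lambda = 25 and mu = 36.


W = 1/(mu - lambda) = 1/(36 - 25) = 0.0909 hours

0.0909 hours


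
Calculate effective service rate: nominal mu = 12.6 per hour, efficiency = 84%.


Effective rate = mu * efficiency = 12.6 * 0.84 = 10.58 per hour

10.58 per hour


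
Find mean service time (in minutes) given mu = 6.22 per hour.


Mean service time = 60/mu = 60/6.22 = 9.65 minutes

9.65 minutes


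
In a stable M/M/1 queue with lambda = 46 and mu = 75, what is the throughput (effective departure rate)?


For a stable queue (lambda < mu), throughput = lambda = 46 per hour

46 per hour


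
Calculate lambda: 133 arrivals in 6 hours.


lambda = total arrivals / time = 133 / 6 = 22.17 per hour

22.17 per hour


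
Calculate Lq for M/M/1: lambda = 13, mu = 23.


rho = 13/23; Lq = rho^2/(1-rho) = 0.73

0.73


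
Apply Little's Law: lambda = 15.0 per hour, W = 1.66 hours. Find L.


L = lambda * W = 15.0 * 1.66 = 24.9

24.9


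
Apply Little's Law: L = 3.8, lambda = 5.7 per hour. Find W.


W = L / lambda = 3.8 / 5.7 = 0.6667 hours

0.6667 hours


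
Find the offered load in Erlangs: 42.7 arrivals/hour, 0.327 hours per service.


Offered load a = lambda * E[S] = 42.7 * 0.327 = 13.96 Erlangs

13.96 Erlangs


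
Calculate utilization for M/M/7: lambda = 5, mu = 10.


rho = lambda/(c*mu) = 5/(7*10) = 0.0714

0.0714


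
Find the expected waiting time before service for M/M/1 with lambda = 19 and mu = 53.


rho = 19/53; Wq = rho/(mu - lambda) = 0.0105 hours

0.0105 hours


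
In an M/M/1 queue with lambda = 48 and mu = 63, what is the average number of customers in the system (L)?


rho = 48/63; L = rho/(1-rho) = 3.2

3.2


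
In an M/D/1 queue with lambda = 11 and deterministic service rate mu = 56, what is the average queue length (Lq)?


M/D/1: Lq = rho^2 / (2*(1-rho)) where rho = 11/56; Lq = 0.02

0.02


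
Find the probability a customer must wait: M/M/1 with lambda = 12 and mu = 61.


P(wait) = rho = lambda/mu = 12/61 = 0.1967

0.1967


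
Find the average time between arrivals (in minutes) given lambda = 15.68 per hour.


Mean interarrival time = 60/lambda = 60/15.68 = 3.83 minutes

3.83 minutes


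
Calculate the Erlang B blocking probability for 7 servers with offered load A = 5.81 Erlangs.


B(N,A) = (A^N/N!) / sum(A^k/k!, k=0..N) with N=7, A=5.81 = 0.1727

0.1727


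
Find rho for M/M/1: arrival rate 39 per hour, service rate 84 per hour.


rho = lambda/mu = 39/84 = 0.4643

0.4643


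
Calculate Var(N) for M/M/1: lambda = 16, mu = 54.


rho = 16/54; Var(N) = rho/(1-rho)^2 = 0.6

0.6


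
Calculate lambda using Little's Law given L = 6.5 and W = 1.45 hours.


lambda = L / W = 6.5 / 1.45 = 4.48 per hour

4.48 per hour


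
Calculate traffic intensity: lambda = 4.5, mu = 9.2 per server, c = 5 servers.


rho = lambda / (c * mu) = 4.5 / (5 * 9.2) = 0.0978

0.0978


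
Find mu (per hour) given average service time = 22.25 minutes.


mu = 60 / avg_service_time = 60 / 22.25 = 2.7 per hour

2.7 per hour


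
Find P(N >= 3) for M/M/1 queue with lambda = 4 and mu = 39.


P(N >= 3) = rho^3 = (4/39)^3 = 0.0011

0.0011


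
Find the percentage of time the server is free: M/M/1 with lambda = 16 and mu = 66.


Idle fraction = (1 - rho) * 100 = (1 - 16/66) * 100 = 75.8%

75.8%


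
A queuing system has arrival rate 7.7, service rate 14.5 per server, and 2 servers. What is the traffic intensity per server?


rho = lambda / (c * mu) = 7.7 / (2 * 14.5) = 0.2655

0.2655


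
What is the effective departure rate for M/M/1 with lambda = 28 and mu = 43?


For a stable queue (lambda < mu), throughput = lambda = 28 per hour

28 per hour


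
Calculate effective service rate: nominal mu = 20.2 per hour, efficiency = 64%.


Effective rate = mu * efficiency = 20.2 * 0.64 = 12.93 per hour

12.93 per hour


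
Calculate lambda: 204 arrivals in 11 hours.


lambda = total arrivals / time = 204 / 11 = 18.55 per hour

18.55 per hour


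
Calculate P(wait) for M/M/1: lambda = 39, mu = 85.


P(wait) = rho = lambda/mu = 39/85 = 0.4588

0.4588


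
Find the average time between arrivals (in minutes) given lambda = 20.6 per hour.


Mean interarrival time = 60/lambda = 60/20.6 = 2.91 minutes

2.91 minutes


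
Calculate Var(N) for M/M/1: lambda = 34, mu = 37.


rho = 34/37; Var(N) = rho/(1-rho)^2 = 139.78

139.78


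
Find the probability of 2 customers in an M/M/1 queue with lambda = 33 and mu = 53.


rho = 33/53; P(n) = (1-rho)*rho^n = (1-33/53)*(33/53)^2 = 0.1463

0.1463


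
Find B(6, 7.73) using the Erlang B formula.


B(N,A) = (A^N/N!) / sum(A^k/k!, k=0..N) with N=6, A=7.73 = 0.3748

0.3748


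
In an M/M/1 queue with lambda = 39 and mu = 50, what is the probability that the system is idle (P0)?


P0 = 1 - rho = 1 - 39/50 = 0.22

0.22


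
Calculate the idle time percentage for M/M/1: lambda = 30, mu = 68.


Idle fraction = (1 - rho) * 100 = (1 - 30/68) * 100 = 55.9%

55.9%


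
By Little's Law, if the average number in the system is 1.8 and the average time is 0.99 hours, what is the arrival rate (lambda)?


lambda = L / W = 1.8 / 0.99 = 1.82 per hour

1.82 per hour


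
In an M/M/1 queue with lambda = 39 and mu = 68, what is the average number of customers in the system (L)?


rho = 39/68; L = rho/(1-rho) = 1.34

1.34


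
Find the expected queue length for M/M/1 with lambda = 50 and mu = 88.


rho = 50/88; Lq = rho^2/(1-rho) = 0.75

0.75


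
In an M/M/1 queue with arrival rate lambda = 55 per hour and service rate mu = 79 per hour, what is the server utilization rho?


rho = lambda/mu = 55/79 = 0.6962

0.6962


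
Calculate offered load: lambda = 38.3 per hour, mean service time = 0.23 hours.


Offered load a = lambda * E[S] = 38.3 * 0.23 = 8.81 Erlangs

8.81 Erlangs


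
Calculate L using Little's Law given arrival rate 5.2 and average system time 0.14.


L = lambda * W = 5.2 * 0.14 = 0.73

0.73


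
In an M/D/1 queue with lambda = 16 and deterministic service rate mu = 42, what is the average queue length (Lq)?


M/D/1: Lq = rho^2 / (2*(1-rho)) where rho = 16/42; Lq = 0.12

0.12


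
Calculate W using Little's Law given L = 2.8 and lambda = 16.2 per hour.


W = L / lambda = 2.8 / 16.2 = 0.1728 hours

0.1728 hours


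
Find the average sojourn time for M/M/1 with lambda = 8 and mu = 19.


W = 1/(mu - lambda) = 1/(19 - 8) = 0.0909 hours

0.0909 hours


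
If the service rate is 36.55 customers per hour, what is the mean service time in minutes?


Mean service time = 60/mu = 60/36.55 = 1.64 minutes

1.64 minutes


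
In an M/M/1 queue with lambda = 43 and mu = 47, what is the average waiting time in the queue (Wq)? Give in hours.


rho = 43/47; Wq = rho/(mu - lambda) = 0.2287 hours

0.2287 hours


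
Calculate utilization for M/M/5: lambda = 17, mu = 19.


rho = lambda/(c*mu) = 17/(5*19) = 0.1789

0.1789


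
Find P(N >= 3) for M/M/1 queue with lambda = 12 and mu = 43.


P(N >= 3) = rho^3 = (12/43)^3 = 0.0217

0.0217


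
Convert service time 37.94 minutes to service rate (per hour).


mu = 60 / avg_service_time = 60 / 37.94 = 1.58 per hour

1.58 per hour


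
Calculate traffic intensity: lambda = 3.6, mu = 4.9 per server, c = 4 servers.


rho = lambda / (c * mu) = 3.6 / (4 * 4.9) = 0.1837

0.1837


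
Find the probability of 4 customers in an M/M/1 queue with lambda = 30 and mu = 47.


rho = 30/47; P(n) = (1-rho)*rho^n = (1-30/47)*(30/47)^4 = 0.06

0.06


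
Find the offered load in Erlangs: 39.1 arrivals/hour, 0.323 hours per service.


Offered load a = lambda * E[S] = 39.1 * 0.323 = 12.63 Erlangs

12.63 Erlangs


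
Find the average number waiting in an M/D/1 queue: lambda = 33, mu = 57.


M/D/1: Lq = rho^2 / (2*(1-rho)) where rho = 33/57; Lq = 0.4

0.4


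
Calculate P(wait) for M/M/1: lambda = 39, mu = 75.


P(wait) = rho = lambda/mu = 39/75 = 0.52

0.52


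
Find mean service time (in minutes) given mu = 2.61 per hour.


Mean service time = 60/mu = 60/2.61 = 22.99 minutes

22.99 minutes


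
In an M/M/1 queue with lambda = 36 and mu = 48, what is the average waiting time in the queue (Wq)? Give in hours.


rho = 36/48; Wq = rho/(mu - lambda) = 0.0625 hours

0.0625 hours


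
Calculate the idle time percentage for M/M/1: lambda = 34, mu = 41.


Idle fraction = (1 - rho) * 100 = (1 - 34/41) * 100 = 17.1%

17.1%


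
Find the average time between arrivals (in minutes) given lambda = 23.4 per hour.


Mean interarrival time = 60/lambda = 60/23.4 = 2.56 minutes

2.56 minutes


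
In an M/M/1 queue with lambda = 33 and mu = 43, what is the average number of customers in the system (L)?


rho = 33/43; L = rho/(1-rho) = 3.3

3.3


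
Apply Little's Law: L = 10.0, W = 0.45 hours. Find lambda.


lambda = L / W = 10.0 / 0.45 = 22.22 per hour

22.22 per hour


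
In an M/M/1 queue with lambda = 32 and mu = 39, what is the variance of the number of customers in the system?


rho = 32/39; Var(N) = rho/(1-rho)^2 = 25.47

25.47


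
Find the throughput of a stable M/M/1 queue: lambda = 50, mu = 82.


For a stable queue (lambda < mu), throughput = lambda = 50 per hour

50 per hour


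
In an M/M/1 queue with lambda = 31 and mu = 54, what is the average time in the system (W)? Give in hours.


W = 1/(mu - lambda) = 1/(54 - 31) = 0.0435 hours

0.0435 hours


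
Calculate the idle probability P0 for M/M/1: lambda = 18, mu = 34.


P0 = 1 - rho = 1 - 18/34 = 0.4706

0.4706


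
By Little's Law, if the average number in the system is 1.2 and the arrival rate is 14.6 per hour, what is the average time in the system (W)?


W = L / lambda = 1.2 / 14.6 = 0.0822 hours

0.0822 hours


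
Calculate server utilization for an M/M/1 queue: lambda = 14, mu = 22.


rho = lambda/mu = 14/22 = 0.6364

0.6364


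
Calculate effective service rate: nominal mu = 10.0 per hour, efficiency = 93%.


Effective rate = mu * efficiency = 10.0 * 0.93 = 9.3 per hour

9.3 per hour


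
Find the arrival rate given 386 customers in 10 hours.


lambda = total arrivals / time = 386 / 10 = 38.6 per hour

38.6 per hour


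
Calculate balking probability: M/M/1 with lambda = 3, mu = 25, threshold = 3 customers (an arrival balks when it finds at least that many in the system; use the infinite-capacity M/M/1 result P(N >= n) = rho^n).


P(N >= 3) = rho^3 = (3/25)^3 = 0.0017

0.0017


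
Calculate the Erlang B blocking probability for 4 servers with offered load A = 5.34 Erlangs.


B(N,A) = (A^N/N!) / sum(A^k/k!, k=0..N) with N=4, A=5.34 = 0.4243

0.4243


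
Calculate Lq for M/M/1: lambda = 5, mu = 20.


rho = 5/20; Lq = rho^2/(1-rho) = 0.08

0.08


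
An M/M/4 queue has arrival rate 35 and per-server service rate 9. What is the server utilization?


rho = lambda/(c*mu) = 35/(4*9) = 0.9722

0.9722


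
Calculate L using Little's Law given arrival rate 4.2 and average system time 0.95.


L = lambda * W = 4.2 * 0.95 = 3.99

3.99


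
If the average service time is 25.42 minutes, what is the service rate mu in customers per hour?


mu = 60 / avg_service_time = 60 / 25.42 = 2.36 per hour

2.36 per hour


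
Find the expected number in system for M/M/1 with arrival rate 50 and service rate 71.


rho = 50/71; L = rho/(1-rho) = 2.38

2.38


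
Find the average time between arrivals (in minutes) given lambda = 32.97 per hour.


Mean interarrival time = 60/lambda = 60/32.97 = 1.82 minutes

1.82 minutes


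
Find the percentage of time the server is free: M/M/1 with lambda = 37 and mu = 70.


Idle fraction = (1 - rho) * 100 = (1 - 37/70) * 100 = 47.1%

47.1%


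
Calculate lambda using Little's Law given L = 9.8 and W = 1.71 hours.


lambda = L / W = 9.8 / 1.71 = 5.73 per hour

5.73 per hour


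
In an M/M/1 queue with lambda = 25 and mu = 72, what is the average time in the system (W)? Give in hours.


W = 1/(mu - lambda) = 1/(72 - 25) = 0.0213 hours

0.0213 hours


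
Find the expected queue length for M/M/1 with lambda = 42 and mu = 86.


rho = 42/86; Lq = rho^2/(1-rho) = 0.47

0.47


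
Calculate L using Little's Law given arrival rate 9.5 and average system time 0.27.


L = lambda * W = 9.5 * 0.27 = 2.57

2.57


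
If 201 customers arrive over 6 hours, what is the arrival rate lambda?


lambda = total arrivals / time = 201 / 6 = 33.5 per hour

33.5 per hour


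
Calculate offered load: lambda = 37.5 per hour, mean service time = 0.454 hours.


Offered load a = lambda * E[S] = 37.5 * 0.454 = 17.03 Erlangs

17.03 Erlangs


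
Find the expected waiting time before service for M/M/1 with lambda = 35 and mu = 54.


rho = 35/54; Wq = rho/(mu - lambda) = 0.0341 hours

0.0341 hours


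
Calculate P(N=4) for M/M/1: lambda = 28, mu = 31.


rho = 28/31; P(n) = (1-rho)*rho^n = (1-28/31)*(28/31)^4 = 0.0644

0.0644


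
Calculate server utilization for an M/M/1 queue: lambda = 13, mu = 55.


rho = lambda/mu = 13/55 = 0.2364

0.2364


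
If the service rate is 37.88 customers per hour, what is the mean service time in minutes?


Mean service time = 60/mu = 60/37.88 = 1.58 minutes

1.58 minutes


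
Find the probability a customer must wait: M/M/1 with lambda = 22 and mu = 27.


P(wait) = rho = lambda/mu = 22/27 = 0.8148

0.8148


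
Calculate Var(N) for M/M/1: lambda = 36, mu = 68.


rho = 36/68; Var(N) = rho/(1-rho)^2 = 2.39

2.39


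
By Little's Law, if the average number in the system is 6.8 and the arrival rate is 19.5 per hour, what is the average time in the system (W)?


W = L / lambda = 6.8 / 19.5 = 0.3487 hours

0.3487 hours


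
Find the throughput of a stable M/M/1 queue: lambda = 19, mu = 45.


For a stable queue (lambda < mu), throughput = lambda = 19 per hour

19 per hour


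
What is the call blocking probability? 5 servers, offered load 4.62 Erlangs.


B(N,A) = (A^N/N!) / sum(A^k/k!, k=0..N) with N=5, A=4.62 = 0.2533

0.2533


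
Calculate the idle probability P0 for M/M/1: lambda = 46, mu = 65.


P0 = 1 - rho = 1 - 46/65 = 0.2923

0.2923


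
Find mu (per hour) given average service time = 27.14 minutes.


mu = 60 / avg_service_time = 60 / 27.14 = 2.21 per hour

2.21 per hour


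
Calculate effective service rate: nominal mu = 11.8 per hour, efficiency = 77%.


Effective rate = mu * efficiency = 11.8 * 0.77 = 9.09 per hour

9.09 per hour


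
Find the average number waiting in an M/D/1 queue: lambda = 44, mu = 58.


M/D/1: Lq = rho^2 / (2*(1-rho)) where rho = 44/58; Lq = 1.19

1.19


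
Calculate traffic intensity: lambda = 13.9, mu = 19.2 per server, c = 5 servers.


rho = lambda / (c * mu) = 13.9 / (5 * 19.2) = 0.1448

0.1448


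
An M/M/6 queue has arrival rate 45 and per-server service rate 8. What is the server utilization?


rho = lambda/(c*mu) = 45/(6*8) = 0.9375

0.9375


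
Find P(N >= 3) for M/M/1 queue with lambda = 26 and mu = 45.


P(N >= 3) = rho^3 = (26/45)^3 = 0.1929

0.1929


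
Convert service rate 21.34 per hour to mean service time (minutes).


Mean service time = 60/mu = 60/21.34 = 2.81 minutes

2.81 minutes


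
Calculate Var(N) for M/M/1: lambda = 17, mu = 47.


rho = 17/47; Var(N) = rho/(1-rho)^2 = 0.89

0.89


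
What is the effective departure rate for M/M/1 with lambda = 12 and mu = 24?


For a stable queue (lambda < mu), throughput = lambda = 12 per hour

12 per hour


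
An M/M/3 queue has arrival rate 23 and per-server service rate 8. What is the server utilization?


rho = lambda/(c*mu) = 23/(3*8) = 0.9583

0.9583
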